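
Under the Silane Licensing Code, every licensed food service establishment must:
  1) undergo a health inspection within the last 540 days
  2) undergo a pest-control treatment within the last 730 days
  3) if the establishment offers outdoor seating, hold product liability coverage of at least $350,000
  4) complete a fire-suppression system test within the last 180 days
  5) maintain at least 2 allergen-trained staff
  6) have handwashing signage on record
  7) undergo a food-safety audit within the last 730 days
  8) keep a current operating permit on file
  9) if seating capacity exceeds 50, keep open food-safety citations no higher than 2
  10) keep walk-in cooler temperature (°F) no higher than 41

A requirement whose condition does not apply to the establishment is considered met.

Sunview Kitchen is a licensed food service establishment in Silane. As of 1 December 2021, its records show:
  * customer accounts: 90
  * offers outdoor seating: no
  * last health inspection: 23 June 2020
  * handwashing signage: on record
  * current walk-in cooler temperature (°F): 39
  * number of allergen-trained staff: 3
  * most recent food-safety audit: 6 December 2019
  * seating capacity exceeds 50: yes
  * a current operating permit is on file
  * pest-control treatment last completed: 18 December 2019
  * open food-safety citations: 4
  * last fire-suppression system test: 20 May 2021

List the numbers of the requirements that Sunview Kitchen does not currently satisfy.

1. health inspection 526 days ago vs limit 540 → met
2. pest-control treatment 714 days ago vs limit 730 → met
3. condition 'offers outdoor seating' does not hold → requirement n/a → met
4. fire-suppression system test 195 days ago vs limit 180 → not met
5. allergen-trained staff 3 ≥ 2 → met
6. handwashing signage present → met
7. food-safety audit 726 days ago vs limit 730 → met
8. current operating permit present → met
9. condition 'seating capacity exceeds 50' holds; open food-safety citations 4 > 2 → not met
10. walk-in cooler temperature (°F) 39 ≤ 41 → met
Not met: 4, 9

4, 9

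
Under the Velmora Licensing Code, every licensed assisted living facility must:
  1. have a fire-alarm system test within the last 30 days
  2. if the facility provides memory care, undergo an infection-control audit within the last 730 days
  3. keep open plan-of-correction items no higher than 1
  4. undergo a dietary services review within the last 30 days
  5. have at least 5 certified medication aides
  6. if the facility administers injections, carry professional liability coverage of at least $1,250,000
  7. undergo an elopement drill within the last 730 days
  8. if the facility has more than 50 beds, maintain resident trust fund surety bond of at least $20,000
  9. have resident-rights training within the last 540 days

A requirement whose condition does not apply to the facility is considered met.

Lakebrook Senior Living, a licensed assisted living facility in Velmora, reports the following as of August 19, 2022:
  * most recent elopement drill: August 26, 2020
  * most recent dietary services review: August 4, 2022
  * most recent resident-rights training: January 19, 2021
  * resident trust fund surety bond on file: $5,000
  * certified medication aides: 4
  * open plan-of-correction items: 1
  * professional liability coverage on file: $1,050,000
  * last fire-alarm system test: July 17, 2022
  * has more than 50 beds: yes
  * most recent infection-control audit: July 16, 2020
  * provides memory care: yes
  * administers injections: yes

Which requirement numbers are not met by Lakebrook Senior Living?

1, 2, 5, 6, 8, 9

1. fire-alarm system test 33 days ago vs limit 30 → not met
2. condition 'provides memory care' holds; infection-control audit 764 days ago vs limit 730 → not met
3. open plan-of-correction items 1 ≤ 1 → met
4. dietary services review 15 days ago vs limit 30 → met
5. certified medication aides 4 < 5 → not met
6. condition 'administers injections' holds; professional liability coverage $1,050,000 < $1,250,000 → not met
7. elopement drill 723 days ago vs limit 730 → met
8. condition 'has more than 50 beds' holds; resident trust fund surety bond $5,000 < $20,000 → not met
9. resident-rights training 577 days ago vs limit 540 → not met
Not met: 1, 2, 5, 6, 8, 9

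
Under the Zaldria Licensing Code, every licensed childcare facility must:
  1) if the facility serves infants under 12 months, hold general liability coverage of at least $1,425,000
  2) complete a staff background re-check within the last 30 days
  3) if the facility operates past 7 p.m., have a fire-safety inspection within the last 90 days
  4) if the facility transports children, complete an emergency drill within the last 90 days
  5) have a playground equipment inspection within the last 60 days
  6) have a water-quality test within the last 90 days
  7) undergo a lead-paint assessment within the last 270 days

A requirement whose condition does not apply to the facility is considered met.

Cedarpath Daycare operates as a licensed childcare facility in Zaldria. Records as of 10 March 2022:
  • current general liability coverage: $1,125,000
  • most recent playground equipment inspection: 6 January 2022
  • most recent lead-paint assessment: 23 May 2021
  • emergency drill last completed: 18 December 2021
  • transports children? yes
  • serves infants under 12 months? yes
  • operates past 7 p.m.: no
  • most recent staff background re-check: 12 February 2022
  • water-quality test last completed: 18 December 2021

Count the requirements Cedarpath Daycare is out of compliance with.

1. condition 'serves infants under 12 months' holds; general liability coverage $1,125,000 < $1,425,000 → not met
2. staff background re-check 26 days ago vs limit 30 → met
3. condition 'operates past 7 p.m.' does not hold → requirement n/a → met
4. condition 'transports children' holds; emergency drill 82 days ago vs limit 90 → met
5. playground equipment inspection 63 days ago vs limit 60 → not met
6. water-quality test 82 days ago vs limit 90 → met
7. lead-paint assessment 291 days ago vs limit 270 → not met
Not met: 3 of 7

3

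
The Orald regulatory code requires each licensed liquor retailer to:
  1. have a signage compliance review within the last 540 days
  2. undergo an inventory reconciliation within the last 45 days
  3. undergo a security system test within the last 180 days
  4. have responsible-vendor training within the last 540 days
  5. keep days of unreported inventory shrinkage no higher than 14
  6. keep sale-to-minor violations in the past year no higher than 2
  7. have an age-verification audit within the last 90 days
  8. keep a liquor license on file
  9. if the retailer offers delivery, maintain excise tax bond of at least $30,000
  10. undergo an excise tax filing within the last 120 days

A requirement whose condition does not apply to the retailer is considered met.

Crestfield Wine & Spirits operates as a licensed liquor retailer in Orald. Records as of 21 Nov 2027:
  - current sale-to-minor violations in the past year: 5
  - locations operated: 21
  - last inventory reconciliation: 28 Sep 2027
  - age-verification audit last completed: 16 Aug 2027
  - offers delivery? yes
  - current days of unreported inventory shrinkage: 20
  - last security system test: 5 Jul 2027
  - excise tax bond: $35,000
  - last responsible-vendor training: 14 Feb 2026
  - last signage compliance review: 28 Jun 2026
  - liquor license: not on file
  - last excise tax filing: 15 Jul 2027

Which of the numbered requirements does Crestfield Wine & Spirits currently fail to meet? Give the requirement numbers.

2, 4, 5, 6, 7, 8, 10

1. signage compliance review 511 days ago vs limit 540 → met
2. inventory reconciliation 54 days ago vs limit 45 → not met
3. security system test 139 days ago vs limit 180 → met
4. responsible-vendor training 645 days ago vs limit 540 → not met
5. days of unreported inventory shrinkage 20 > 14 → not met
6. sale-to-minor violations in the past year 5 > 2 → not met
7. age-verification audit 97 days ago vs limit 90 → not met
8. liquor license absent → not met
9. condition 'offers delivery' holds; excise tax bond $35,000 ≥ $30,000 → met
10. excise tax filing 129 days ago vs limit 120 → not met
Not met: 2, 4, 5, 6, 7, 8, 10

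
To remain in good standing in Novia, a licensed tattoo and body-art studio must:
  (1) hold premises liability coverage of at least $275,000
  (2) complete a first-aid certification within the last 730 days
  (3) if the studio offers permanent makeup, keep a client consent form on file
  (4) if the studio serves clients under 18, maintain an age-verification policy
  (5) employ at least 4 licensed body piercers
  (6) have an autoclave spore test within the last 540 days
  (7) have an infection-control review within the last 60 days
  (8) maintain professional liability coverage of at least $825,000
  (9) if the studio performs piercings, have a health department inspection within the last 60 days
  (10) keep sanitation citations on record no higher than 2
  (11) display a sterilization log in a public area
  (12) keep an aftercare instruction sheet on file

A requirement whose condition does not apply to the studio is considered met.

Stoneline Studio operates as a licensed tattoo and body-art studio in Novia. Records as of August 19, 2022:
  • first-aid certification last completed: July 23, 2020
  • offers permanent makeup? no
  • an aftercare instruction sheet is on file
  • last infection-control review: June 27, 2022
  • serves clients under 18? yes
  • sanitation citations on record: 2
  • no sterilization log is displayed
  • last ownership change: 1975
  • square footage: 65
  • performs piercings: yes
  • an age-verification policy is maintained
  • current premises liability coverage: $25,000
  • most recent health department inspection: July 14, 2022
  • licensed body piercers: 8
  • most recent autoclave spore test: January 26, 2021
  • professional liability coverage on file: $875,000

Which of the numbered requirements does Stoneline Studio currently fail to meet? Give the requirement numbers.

1. premises liability coverage $25,000 < $275,000 → not met
2. first-aid certification 757 days ago vs limit 730 → not met
3. condition 'offers permanent makeup' does not hold → requirement n/a → met
4. condition 'serves clients under 18' holds; age-verification policy present → met
5. licensed body piercers 8 ≥ 4 → met
6. autoclave spore test 570 days ago vs limit 540 → not met
7. infection-control review 53 days ago vs limit 60 → met
8. professional liability coverage $875,000 ≥ $825,000 → met
9. condition 'performs piercings' holds; health department inspection 36 days ago vs limit 60 → met
10. sanitation citations on record 2 ≤ 2 → met
11. sterilization log absent → not met
12. aftercare instruction sheet present → met
Not met: 1, 2, 6, 11

1, 2, 6, 11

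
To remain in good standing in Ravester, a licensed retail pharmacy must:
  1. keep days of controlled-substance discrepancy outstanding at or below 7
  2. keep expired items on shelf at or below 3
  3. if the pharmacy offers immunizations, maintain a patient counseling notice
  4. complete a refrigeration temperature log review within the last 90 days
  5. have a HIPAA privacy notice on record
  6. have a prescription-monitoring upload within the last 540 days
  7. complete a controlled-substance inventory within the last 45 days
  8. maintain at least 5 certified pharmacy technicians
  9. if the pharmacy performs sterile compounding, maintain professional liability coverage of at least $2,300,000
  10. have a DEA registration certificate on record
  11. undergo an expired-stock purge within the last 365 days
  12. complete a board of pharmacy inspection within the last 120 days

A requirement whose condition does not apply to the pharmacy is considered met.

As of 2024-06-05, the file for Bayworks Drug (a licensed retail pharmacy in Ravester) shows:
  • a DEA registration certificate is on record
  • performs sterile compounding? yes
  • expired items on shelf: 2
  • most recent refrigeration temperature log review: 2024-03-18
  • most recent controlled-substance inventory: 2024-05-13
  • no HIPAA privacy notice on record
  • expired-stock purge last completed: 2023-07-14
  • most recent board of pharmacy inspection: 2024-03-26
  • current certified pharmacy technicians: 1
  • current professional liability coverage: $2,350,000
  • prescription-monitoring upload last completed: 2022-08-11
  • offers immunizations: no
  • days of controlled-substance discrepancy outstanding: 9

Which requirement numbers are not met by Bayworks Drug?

1, 5, 6, 8

1. days of controlled-substance discrepancy outstanding 9 > 7 → not met
2. expired items on shelf 2 ≤ 3 → met
3. condition 'offers immunizations' does not hold → requirement n/a → met
4. refrigeration temperature log review 79 days ago vs limit 90 → met
5. HIPAA privacy notice absent → not met
6. prescription-monitoring upload 664 days ago vs limit 540 → not met
7. controlled-substance inventory 23 days ago vs limit 45 → met
8. certified pharmacy technicians 1 < 5 → not met
9. condition 'performs sterile compounding' holds; professional liability coverage $2,350,000 ≥ $2,300,000 → met
10. DEA registration certificate present → met
11. expired-stock purge 327 days ago vs limit 365 → met
12. board of pharmacy inspection 71 days ago vs limit 120 → met
Not met: 1, 5, 6, 8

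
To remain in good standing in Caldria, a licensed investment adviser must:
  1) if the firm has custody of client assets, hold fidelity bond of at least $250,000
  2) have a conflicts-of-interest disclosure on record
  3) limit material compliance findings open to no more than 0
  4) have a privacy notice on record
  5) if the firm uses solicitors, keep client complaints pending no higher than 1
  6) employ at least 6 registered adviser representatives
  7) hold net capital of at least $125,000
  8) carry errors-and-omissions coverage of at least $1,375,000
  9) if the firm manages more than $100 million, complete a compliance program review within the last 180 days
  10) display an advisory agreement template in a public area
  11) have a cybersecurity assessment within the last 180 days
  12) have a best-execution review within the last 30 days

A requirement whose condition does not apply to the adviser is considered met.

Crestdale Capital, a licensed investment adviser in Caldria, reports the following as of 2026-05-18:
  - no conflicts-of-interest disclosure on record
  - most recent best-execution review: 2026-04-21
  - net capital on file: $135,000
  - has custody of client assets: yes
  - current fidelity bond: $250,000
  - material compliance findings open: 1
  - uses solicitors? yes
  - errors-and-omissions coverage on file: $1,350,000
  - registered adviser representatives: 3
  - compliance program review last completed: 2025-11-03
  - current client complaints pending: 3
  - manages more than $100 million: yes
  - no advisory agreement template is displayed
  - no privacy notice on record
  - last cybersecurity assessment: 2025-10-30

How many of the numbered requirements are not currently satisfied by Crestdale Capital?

1. condition 'has custody of client assets' holds; fidelity bond $250,000 ≥ $250,000 → met
2. conflicts-of-interest disclosure absent → not met
3. material compliance findings open 1 > 0 → not met
4. privacy notice absent → not met
5. condition 'uses solicitors' holds; client complaints pending 3 > 1 → not met
6. registered adviser representatives 3 < 6 → not met
7. net capital $135,000 ≥ $125,000 → met
8. errors-and-omissions coverage $1,350,000 < $1,375,000 → not met
9. condition 'manages more than $100 million' holds; compliance program review 196 days ago vs limit 180 → not met
10. advisory agreement template absent → not met
11. cybersecurity assessment 200 days ago vs limit 180 → not met
12. best-execution review 27 days ago vs limit 30 → met
Not met: 9 of 12

9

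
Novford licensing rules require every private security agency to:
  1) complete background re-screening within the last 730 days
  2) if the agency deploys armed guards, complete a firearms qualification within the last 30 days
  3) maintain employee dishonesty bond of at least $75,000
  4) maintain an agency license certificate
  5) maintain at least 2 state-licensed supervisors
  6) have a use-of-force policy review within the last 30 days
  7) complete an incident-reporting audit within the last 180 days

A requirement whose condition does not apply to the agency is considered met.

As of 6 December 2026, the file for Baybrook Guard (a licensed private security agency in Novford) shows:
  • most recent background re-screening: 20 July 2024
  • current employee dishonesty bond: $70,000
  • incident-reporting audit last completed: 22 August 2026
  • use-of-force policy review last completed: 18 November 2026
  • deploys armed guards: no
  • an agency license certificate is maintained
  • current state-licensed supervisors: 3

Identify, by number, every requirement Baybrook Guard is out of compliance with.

1, 3

1. background re-screening 869 days ago vs limit 730 → not met
2. condition 'deploys armed guards' does not hold → requirement n/a → met
3. employee dishonesty bond $70,000 < $75,000 → not met
4. agency license certificate present → met
5. state-licensed supervisors 3 ≥ 2 → met
6. use-of-force policy review 18 days ago vs limit 30 → met
7. incident-reporting audit 106 days ago vs limit 180 → met
Not met: 1, 3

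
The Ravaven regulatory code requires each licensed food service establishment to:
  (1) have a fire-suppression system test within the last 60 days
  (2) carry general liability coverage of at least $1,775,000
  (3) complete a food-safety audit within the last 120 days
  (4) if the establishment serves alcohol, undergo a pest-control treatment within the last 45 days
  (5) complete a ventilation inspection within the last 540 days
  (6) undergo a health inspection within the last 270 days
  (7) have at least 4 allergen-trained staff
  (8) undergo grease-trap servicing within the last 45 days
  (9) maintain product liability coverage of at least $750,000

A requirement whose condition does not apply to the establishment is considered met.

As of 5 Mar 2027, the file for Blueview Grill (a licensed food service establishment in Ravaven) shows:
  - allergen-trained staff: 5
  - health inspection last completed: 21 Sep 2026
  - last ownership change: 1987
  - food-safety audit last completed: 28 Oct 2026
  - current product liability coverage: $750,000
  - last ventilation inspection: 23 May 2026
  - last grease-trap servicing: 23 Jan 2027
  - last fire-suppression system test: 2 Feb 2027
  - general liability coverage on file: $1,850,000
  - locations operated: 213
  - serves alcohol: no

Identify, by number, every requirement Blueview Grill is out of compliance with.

1. fire-suppression system test 31 days ago vs limit 60 → met
2. general liability coverage $1,850,000 ≥ $1,775,000 → met
3. food-safety audit 128 days ago vs limit 120 → not met
4. condition 'serves alcohol' does not hold → requirement n/a → met
5. ventilation inspection 286 days ago vs limit 540 → met
6. health inspection 165 days ago vs limit 270 → met
7. allergen-trained staff 5 ≥ 4 → met
8. grease-trap servicing 41 days ago vs limit 45 → met
9. product liability coverage $750,000 ≥ $750,000 → met
Not met: 3

3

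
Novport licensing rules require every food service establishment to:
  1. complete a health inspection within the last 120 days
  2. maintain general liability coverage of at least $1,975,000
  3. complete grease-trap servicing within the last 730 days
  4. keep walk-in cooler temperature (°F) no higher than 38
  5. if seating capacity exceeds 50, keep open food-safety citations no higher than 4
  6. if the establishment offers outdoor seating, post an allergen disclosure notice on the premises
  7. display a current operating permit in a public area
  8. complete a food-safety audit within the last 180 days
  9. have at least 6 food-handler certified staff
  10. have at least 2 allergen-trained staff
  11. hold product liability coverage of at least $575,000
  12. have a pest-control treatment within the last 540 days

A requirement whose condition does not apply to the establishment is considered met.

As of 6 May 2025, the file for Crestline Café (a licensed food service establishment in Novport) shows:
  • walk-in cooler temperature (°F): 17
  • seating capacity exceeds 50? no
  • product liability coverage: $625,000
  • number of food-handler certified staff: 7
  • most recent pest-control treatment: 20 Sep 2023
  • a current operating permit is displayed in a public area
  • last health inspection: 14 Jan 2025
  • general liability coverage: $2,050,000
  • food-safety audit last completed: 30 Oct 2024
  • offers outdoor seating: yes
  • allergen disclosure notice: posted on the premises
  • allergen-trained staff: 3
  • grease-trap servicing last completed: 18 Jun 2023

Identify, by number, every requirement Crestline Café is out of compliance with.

8, 12

1. health inspection 112 days ago vs limit 120 → met
2. general liability coverage $2,050,000 ≥ $1,975,000 → met
3. grease-trap servicing 688 days ago vs limit 730 → met
4. walk-in cooler temperature (°F) 17 ≤ 38 → met
5. condition 'seating capacity exceeds 50' does not hold → requirement n/a → met
6. condition 'offers outdoor seating' holds; allergen disclosure notice present → met
7. current operating permit present → met
8. food-safety audit 188 days ago vs limit 180 → not met
9. food-handler certified staff 7 ≥ 6 → met
10. allergen-trained staff 3 ≥ 2 → met
11. product liability coverage $625,000 ≥ $575,000 → met
12. pest-control treatment 594 days ago vs limit 540 → not met
Not met: 8, 12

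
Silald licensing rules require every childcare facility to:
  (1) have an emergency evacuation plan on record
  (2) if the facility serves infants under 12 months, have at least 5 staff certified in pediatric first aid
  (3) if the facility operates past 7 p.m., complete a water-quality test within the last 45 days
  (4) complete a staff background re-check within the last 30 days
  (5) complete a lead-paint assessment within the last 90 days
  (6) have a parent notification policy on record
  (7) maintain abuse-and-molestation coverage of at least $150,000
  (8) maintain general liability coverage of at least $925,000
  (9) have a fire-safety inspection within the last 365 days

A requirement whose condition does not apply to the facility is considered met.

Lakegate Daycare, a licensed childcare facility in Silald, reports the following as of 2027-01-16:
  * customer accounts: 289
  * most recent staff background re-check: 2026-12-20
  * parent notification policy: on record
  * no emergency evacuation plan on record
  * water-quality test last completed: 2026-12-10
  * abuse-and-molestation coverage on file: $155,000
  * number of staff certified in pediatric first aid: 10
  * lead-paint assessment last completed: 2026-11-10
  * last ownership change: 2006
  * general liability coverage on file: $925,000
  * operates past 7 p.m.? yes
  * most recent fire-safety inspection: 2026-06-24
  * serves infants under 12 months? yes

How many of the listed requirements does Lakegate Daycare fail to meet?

1

1. emergency evacuation plan absent → not met
2. condition 'serves infants under 12 months' holds; staff certified in pediatric first aid 10 ≥ 5 → met
3. condition 'operates past 7 p.m.' holds; water-quality test 37 days ago vs limit 45 → met
4. staff background re-check 27 days ago vs limit 30 → met
5. lead-paint assessment 67 days ago vs limit 90 → met
6. parent notification policy present → met
7. abuse-and-molestation coverage $155,000 ≥ $150,000 → met
8. general liability coverage $925,000 ≥ $925,000 → met
9. fire-safety inspection 206 days ago vs limit 365 → met
Not met: 1 of 9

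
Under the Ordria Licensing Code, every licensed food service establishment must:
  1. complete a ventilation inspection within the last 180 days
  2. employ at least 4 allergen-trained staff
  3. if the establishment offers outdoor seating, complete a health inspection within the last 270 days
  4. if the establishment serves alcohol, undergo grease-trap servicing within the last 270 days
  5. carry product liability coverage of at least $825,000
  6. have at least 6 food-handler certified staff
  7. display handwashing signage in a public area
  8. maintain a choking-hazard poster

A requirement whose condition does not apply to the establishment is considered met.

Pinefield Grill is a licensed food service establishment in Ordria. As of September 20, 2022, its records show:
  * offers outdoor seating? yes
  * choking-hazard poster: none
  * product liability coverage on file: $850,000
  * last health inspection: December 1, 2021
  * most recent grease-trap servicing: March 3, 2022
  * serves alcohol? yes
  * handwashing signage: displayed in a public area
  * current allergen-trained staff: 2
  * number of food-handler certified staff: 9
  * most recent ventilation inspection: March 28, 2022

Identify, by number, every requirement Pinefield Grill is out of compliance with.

2, 3, 8

1. ventilation inspection 176 days ago vs limit 180 → met
2. allergen-trained staff 2 < 4 → not met
3. condition 'offers outdoor seating' holds; health inspection 293 days ago vs limit 270 → not met
4. condition 'serves alcohol' holds; grease-trap servicing 201 days ago vs limit 270 → met
5. product liability coverage $850,000 ≥ $825,000 → met
6. food-handler certified staff 9 ≥ 6 → met
7. handwashing signage present → met
8. choking-hazard poster absent → not met
Not met: 2, 3, 8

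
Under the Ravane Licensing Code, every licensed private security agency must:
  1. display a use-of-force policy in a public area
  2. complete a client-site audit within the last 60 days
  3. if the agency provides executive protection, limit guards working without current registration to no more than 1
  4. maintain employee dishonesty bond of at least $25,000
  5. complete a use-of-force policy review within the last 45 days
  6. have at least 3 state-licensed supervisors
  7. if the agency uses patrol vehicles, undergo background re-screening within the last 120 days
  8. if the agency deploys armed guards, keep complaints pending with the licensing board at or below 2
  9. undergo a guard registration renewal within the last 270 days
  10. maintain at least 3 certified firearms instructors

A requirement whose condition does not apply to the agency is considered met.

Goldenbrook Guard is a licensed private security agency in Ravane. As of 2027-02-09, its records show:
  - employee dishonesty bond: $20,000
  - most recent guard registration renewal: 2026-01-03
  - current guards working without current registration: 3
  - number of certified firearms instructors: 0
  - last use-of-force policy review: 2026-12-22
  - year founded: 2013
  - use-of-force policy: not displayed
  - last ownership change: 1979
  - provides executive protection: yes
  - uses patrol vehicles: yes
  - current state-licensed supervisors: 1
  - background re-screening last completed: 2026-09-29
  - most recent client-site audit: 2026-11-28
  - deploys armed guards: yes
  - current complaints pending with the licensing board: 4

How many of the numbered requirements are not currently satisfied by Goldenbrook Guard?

1. use-of-force policy absent → not met
2. client-site audit 73 days ago vs limit 60 → not met
3. condition 'provides executive protection' holds; guards working without current registration 3 > 1 → not met
4. employee dishonesty bond $20,000 < $25,000 → not met
5. use-of-force policy review 49 days ago vs limit 45 → not met
6. state-licensed supervisors 1 < 3 → not met
7. condition 'uses patrol vehicles' holds; background re-screening 133 days ago vs limit 120 → not met
8. condition 'deploys armed guards' holds; complaints pending with the licensing board 4 > 2 → not met
9. guard registration renewal 402 days ago vs limit 270 → not met
10. certified firearms instructors 0 < 3 → not met
Not met: 10 of 10

10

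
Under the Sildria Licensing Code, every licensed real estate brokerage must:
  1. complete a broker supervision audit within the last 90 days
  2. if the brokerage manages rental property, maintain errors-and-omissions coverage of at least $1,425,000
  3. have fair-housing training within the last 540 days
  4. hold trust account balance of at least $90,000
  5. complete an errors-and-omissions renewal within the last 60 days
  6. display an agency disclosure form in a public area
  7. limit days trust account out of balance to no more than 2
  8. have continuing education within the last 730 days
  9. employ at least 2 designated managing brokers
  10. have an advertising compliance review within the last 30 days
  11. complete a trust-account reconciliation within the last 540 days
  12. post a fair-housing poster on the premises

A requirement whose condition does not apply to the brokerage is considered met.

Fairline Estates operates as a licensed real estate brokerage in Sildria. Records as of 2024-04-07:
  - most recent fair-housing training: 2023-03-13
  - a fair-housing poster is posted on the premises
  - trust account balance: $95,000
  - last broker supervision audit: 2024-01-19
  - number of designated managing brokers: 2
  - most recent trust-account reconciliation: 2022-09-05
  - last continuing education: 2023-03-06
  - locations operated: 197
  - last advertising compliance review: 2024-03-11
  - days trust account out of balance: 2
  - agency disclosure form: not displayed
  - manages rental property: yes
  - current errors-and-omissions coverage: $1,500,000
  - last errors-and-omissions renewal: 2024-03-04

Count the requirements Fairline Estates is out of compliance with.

2

1. broker supervision audit 79 days ago vs limit 90 → met
2. condition 'manages rental property' holds; errors-and-omissions coverage $1,500,000 ≥ $1,425,000 → met
3. fair-housing training 391 days ago vs limit 540 → met
4. trust account balance $95,000 ≥ $90,000 → met
5. errors-and-omissions renewal 34 days ago vs limit 60 → met
6. agency disclosure form absent → not met
7. days trust account out of balance 2 ≤ 2 → met
8. continuing education 398 days ago vs limit 730 → met
9. designated managing brokers 2 ≥ 2 → met
10. advertising compliance review 27 days ago vs limit 30 → met
11. trust-account reconciliation 580 days ago vs limit 540 → not met
12. fair-housing poster present → met
Not met: 2 of 12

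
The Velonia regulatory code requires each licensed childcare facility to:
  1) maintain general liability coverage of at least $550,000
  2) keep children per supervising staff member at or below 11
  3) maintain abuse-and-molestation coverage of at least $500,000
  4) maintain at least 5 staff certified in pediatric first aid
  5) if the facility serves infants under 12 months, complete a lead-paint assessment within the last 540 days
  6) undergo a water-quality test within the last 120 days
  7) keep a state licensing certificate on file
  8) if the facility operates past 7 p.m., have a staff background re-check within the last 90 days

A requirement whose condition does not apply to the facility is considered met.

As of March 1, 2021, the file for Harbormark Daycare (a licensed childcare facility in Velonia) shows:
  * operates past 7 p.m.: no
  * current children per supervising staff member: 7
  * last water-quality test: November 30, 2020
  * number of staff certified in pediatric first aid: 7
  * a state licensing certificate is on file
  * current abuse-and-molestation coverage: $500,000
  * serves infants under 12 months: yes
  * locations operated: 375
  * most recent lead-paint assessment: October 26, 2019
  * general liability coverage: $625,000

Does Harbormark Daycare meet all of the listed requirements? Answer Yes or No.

Yes

1. general liability coverage $625,000 ≥ $550,000 → met
2. children per supervising staff member 7 ≤ 11 → met
3. abuse-and-molestation coverage $500,000 ≥ $500,000 → met
4. staff certified in pediatric first aid 7 ≥ 5 → met
5. condition 'serves infants under 12 months' holds; lead-paint assessment 492 days ago vs limit 540 → met
6. water-quality test 91 days ago vs limit 120 → met
7. state licensing certificate present → met
8. condition 'operates past 7 p.m.' does not hold → requirement n/a → met
All met.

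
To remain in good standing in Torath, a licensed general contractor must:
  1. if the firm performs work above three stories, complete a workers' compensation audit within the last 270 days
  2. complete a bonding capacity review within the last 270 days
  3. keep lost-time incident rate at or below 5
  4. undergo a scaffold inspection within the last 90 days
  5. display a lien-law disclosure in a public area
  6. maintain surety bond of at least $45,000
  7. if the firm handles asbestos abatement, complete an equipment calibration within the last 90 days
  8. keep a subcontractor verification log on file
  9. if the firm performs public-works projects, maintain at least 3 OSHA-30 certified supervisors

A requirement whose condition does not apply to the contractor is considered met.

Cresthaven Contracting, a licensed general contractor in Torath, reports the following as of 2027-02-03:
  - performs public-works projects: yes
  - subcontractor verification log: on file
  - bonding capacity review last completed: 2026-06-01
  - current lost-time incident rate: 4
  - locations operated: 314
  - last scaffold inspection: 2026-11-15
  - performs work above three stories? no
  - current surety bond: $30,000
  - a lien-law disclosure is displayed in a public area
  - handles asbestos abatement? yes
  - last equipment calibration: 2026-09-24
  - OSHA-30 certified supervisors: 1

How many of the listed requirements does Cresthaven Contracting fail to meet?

3

1. condition 'performs work above three stories' does not hold → requirement n/a → met
2. bonding capacity review 247 days ago vs limit 270 → met
3. lost-time incident rate 4 ≤ 5 → met
4. scaffold inspection 80 days ago vs limit 90 → met
5. lien-law disclosure present → met
6. surety bond $30,000 < $45,000 → not met
7. condition 'handles asbestos abatement' holds; equipment calibration 132 days ago vs limit 90 → not met
8. subcontractor verification log present → met
9. condition 'performs public-works projects' holds; OSHA-30 certified supervisors 1 < 3 → not met
Not met: 3 of 9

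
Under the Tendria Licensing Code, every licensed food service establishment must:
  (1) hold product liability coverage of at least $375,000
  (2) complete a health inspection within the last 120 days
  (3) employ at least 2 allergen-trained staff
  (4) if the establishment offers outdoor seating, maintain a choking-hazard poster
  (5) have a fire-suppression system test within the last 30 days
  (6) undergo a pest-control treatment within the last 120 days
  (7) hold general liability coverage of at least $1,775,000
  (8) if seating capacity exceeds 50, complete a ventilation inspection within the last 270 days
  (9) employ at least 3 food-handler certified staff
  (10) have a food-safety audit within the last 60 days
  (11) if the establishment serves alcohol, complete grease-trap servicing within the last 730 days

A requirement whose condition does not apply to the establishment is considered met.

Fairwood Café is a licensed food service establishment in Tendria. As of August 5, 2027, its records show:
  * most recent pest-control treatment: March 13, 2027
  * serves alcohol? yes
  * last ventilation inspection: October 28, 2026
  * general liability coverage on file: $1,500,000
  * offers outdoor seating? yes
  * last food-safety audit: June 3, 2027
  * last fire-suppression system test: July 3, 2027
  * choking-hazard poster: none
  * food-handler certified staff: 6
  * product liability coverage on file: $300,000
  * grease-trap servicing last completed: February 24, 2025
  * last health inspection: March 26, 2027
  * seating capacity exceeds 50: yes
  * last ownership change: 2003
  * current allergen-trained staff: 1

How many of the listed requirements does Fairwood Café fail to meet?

10

1. product liability coverage $300,000 < $375,000 → not met
2. health inspection 132 days ago vs limit 120 → not met
3. allergen-trained staff 1 < 2 → not met
4. condition 'offers outdoor seating' holds; choking-hazard poster absent → not met
5. fire-suppression system test 33 days ago vs limit 30 → not met
6. pest-control treatment 145 days ago vs limit 120 → not met
7. general liability coverage $1,500,000 < $1,775,000 → not met
8. condition 'seating capacity exceeds 50' holds; ventilation inspection 281 days ago vs limit 270 → not met
9. food-handler certified staff 6 ≥ 3 → met
10. food-safety audit 63 days ago vs limit 60 → not met
11. condition 'serves alcohol' holds; grease-trap servicing 892 days ago vs limit 730 → not met
Not met: 10 of 11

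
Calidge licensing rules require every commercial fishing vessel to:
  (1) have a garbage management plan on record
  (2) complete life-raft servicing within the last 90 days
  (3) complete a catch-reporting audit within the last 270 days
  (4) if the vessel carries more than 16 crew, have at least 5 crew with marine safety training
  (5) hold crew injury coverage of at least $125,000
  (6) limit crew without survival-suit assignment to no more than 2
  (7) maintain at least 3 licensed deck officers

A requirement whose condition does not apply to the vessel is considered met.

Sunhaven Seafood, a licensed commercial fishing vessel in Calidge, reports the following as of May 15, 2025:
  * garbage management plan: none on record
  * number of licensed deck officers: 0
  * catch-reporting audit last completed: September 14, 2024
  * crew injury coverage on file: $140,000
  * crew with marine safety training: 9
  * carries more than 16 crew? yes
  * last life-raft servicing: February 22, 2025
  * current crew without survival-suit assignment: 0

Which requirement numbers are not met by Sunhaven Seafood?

1, 7

1. garbage management plan absent → not met
2. life-raft servicing 82 days ago vs limit 90 → met
3. catch-reporting audit 243 days ago vs limit 270 → met
4. condition 'carries more than 16 crew' holds; crew with marine safety training 9 ≥ 5 → met
5. crew injury coverage $140,000 ≥ $125,000 → met
6. crew without survival-suit assignment 0 ≤ 2 → met
7. licensed deck officers 0 < 3 → not met
Not met: 1, 7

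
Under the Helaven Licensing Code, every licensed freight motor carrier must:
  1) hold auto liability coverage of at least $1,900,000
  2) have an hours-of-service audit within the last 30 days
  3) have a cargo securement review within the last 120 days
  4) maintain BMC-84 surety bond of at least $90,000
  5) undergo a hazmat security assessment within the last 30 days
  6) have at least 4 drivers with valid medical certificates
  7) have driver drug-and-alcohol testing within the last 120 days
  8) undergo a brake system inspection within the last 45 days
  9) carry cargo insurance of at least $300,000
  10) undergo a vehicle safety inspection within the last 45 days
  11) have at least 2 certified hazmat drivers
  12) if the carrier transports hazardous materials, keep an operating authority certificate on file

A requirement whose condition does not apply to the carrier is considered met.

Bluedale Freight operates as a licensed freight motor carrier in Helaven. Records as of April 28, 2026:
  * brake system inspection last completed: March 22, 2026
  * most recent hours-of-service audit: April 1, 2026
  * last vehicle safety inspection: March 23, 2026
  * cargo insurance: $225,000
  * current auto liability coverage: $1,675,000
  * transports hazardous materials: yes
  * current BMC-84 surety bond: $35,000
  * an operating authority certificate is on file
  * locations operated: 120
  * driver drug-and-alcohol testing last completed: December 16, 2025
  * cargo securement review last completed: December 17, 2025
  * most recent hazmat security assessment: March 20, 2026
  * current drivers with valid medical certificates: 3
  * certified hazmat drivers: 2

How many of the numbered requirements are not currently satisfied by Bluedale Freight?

7

1. auto liability coverage $1,675,000 < $1,900,000 → not met
2. hours-of-service audit 27 days ago vs limit 30 → met
3. cargo securement review 132 days ago vs limit 120 → not met
4. BMC-84 surety bond $35,000 < $90,000 → not met
5. hazmat security assessment 39 days ago vs limit 30 → not met
6. drivers with valid medical certificates 3 < 4 → not met
7. driver drug-and-alcohol testing 133 days ago vs limit 120 → not met
8. brake system inspection 37 days ago vs limit 45 → met
9. cargo insurance $225,000 < $300,000 → not met
10. vehicle safety inspection 36 days ago vs limit 45 → met
11. certified hazmat drivers 2 ≥ 2 → met
12. condition 'transports hazardous materials' holds; operating authority certificate present → met
Not met: 7 of 12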